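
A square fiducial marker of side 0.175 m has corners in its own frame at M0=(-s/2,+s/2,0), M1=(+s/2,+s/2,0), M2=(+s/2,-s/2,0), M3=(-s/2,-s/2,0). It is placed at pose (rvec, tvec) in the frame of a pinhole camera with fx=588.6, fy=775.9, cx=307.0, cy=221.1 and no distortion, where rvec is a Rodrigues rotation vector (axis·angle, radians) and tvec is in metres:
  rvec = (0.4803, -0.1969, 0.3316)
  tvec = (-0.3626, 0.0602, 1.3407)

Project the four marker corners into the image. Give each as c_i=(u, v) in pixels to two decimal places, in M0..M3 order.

c0=(100.57, 284.15) c1=(175.59, 307.80) c2=(196.03, 227.15) c3=(117.45, 199.26)

Intrinsics K: fx=588.6, fy=775.9, cx=307.0, cy=221.1
Marker side s = 0.175 m; corners in marker frame (Z=0):
  M0 = (-0.0875, +0.0875, 0)
  M1 = (+0.0875, +0.0875, 0)
  M2 = (+0.0875, -0.0875, 0)
  M3 = (-0.0875, -0.0875, 0)
rvec = (0.4803, -0.1969, 0.3316), |rvec| = θ = 0.61597 rad = 35.292°
Rodrigues: sinθ=0.57775, 1−cosθ=0.18379; R = I + sinθ·[k]× + (1−cosθ)·[k]×²:
    [+0.92796 -0.35683 -0.10754]
    [+0.26522 +0.83499 -0.48213]
    [+0.26183 +0.41887 +0.86948]
t = (-0.3626, 0.0602, 1.3407) m
M0: Pc = R·M0+t = (-0.47502, +0.11006, +1.35444); u = 588.6·(-0.47502)/1.35444 + 307.0 = 100.5707, v = 775.9·(+0.11006)/1.35444 + 221.1 = 284.1460
M1: Pc = R·M1+t = (-0.31263, +0.15647, +1.40026); u = 588.6·(-0.31263)/1.40026 + 307.0 = 175.5873, v = 775.9·(+0.15647)/1.40026 + 221.1 = 307.8008
M2: Pc = R·M2+t = (-0.25018, +0.01034, +1.32696); u = 588.6·(-0.25018)/1.32696 + 307.0 = 196.0272, v = 775.9·(+0.01034)/1.32696 + 221.1 = 227.1486
M3: Pc = R·M3+t = (-0.41257, -0.03607, +1.28114); u = 588.6·(-0.41257)/1.28114 + 307.0 = 117.4494, v = 775.9·(-0.03607)/1.28114 + 221.1 = 199.2558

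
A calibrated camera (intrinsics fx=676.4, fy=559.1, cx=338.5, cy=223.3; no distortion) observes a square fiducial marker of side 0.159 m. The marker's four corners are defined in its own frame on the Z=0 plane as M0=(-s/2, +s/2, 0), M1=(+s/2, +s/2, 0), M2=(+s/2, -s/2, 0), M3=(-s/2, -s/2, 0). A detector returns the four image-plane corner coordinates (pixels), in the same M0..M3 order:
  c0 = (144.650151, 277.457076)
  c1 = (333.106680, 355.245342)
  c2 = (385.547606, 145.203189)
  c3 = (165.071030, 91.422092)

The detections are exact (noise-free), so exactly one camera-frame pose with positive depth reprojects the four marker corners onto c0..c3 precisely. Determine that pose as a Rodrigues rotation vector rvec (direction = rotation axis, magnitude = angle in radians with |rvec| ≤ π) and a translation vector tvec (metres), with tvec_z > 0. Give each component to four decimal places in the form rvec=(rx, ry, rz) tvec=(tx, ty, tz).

rvec=(0.2908, 0.5016, 0.2654) tvec=(-0.0563, -0.0018, 0.4189)

Intrinsics K: fx=676.4, fy=559.1, cx=338.5, cy=223.3
Marker side s = 0.159 m; corners in marker frame (Z=0):
  M0 = (-0.0795, +0.0795, 0)
  M1 = (+0.0795, +0.0795, 0)
  M2 = (+0.0795, -0.0795, 0)
  M3 = (-0.0795, -0.0795, 0)
Detected image corners:
  c0 = (144.650151, 277.457076) px
  c1 = (333.106680, 355.245342) px
  c2 = (385.547606, 145.203189) px
  c3 = (165.071030, 91.422092) px
Planar DLT: solve 8×8 A·h = b for H (H[2,2]=1):
  H  [+1015.06179 -14.79533 +247.57213]
  H  [+194.98048 +1413.57203 +220.95240]
  H  [-1.02871 +0.80163 +1.00000]
B = K⁻¹H; ‖b₁‖=2.386930, ‖b₂‖=2.386930; λ = 2/(‖b₁‖+‖b₂‖) = 0.418948, sign → tz>0 ⇒ λ=+0.418948
r₁ = λ·B[:,0] = (+0.84439,+0.31823,-0.43097); r₂ = λ·B[:,1] = (-0.17723,+0.92509,+0.33584)
r₃ = r₁×r₂ = (+0.50557,-0.20720,+0.83754); SVD([r₁ r₂ r₃]) → R = UVᵀ:
  R  [+0.84439 -0.17723 +0.50557]
  R  [+0.31823 +0.92509 -0.20720]
  R  [-0.43097 +0.33584 +0.83754]
t = (-0.05632, -0.00176, +0.41895) m
tr R = 2.607018; θ = arccos((tr R − 1)/2) = 0.637629 rad = 36.533°
axis k = ((R−Rᵀ)₃₂, (R−Rᵀ)₁₃, (R−Rᵀ)₂₁) / (2 sinθ) = (+0.456112, +0.786624, +0.416154)
rvec = θ·k = (+0.290831, +0.501575, +0.265352)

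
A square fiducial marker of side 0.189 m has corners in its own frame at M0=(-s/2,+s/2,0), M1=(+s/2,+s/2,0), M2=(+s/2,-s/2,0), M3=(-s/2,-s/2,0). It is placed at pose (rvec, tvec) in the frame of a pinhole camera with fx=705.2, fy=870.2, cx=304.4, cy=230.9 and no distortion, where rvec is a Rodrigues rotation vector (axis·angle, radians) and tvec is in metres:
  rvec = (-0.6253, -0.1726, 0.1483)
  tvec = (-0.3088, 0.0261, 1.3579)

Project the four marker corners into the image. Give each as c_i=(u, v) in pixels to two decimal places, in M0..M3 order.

Intrinsics K: fx=705.2, fy=870.2, cx=304.4, cy=230.9
Marker side s = 0.189 m; corners in marker frame (Z=0):
  M0 = (-0.0945, +0.0945, 0)
  M1 = (+0.0945, +0.0945, 0)
  M2 = (+0.0945, -0.0945, 0)
  M3 = (-0.0945, -0.0945, 0)
rvec = (-0.6253, -0.1726, 0.1483), |rvec| = θ = 0.66542 rad = 38.126°
Rodrigues: sinθ=0.61739, 1−cosθ=0.21334; R = I + sinθ·[k]× + (1−cosθ)·[k]×²:
    [+0.97505 -0.08559 -0.20482]
    [+0.18960 +0.80101 +0.56783]
    [+0.11546 -0.59250 +0.79725]
t = (-0.3088, 0.0261, 1.3579) m
M0: Pc = R·M0+t = (-0.40903, +0.08388, +1.29100); u = 705.2·(-0.40903)/1.29100 + 304.4 = 80.9693, v = 870.2·(+0.08388)/1.29100 + 230.9 = 287.4386
M1: Pc = R·M1+t = (-0.22475, +0.11971, +1.31282); u = 705.2·(-0.22475)/1.31282 + 304.4 = 183.6742, v = 870.2·(+0.11971)/1.31282 + 230.9 = 310.2512
M2: Pc = R·M2+t = (-0.20857, -0.03168, +1.42480); u = 705.2·(-0.20857)/1.42480 + 304.4 = 201.1696, v = 870.2·(-0.03168)/1.42480 + 230.9 = 211.5522
M3: Pc = R·M3+t = (-0.39285, -0.06751, +1.40298); u = 705.2·(-0.39285)/1.40298 + 304.4 = 106.9344, v = 870.2·(-0.06751)/1.40298 + 230.9 = 189.0253

c0=(80.97, 287.44) c1=(183.67, 310.25) c2=(201.17, 211.55) c3=(106.93, 189.03)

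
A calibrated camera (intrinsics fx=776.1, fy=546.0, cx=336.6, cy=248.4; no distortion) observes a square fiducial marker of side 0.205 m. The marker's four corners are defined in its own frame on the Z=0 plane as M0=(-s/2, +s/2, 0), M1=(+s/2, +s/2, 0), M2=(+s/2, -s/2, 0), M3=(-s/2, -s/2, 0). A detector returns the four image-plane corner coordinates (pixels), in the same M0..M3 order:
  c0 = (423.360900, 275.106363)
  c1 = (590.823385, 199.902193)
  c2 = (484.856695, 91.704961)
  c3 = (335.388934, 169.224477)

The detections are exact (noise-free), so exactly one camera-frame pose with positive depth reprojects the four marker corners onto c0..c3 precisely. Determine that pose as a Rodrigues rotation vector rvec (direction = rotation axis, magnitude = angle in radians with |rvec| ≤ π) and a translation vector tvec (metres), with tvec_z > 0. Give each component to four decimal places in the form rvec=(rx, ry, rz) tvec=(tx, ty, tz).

rvec=(-0.2039, 0.3757, -0.5450) tvec=(0.1273, -0.1000, 0.8406)

Intrinsics K: fx=776.1, fy=546.0, cx=336.6, cy=248.4
Marker side s = 0.205 m; corners in marker frame (Z=0):
  M0 = (-0.1025, +0.1025, 0)
  M1 = (+0.1025, +0.1025, 0)
  M2 = (+0.1025, -0.1025, 0)
  M3 = (-0.1025, -0.1025, 0)
Detected image corners:
  c0 = (423.360900, 275.106363) px
  c1 = (590.823385, 199.902193) px
  c2 = (484.856695, 91.704961) px
  c3 = (335.388934, 169.224477) px
Planar DLT: solve 8×8 A·h = b for H (H[2,2]=1):
  H  [+611.62621 +315.22692 +454.08395]
  H  [-436.81947 +459.26748 +183.47977]
  H  [-0.34854 -0.34065 +1.00000]
B = K⁻¹H; ‖b₁‖=1.189594, ‖b₂‖=1.189594; λ = 2/(‖b₁‖+‖b₂‖) = 0.840623, sign → tz>0 ⇒ λ=+0.840623
r₁ = λ·B[:,0] = (+0.78955,-0.53923,-0.29299); r₂ = λ·B[:,1] = (+0.46563,+0.83737,-0.28636)
r₃ = r₁×r₂ = (+0.39976,+0.08967,+0.91223); SVD([r₁ r₂ r₃]) → R = UVᵀ:
  R  [+0.78955 +0.46563 +0.39976]
  R  [-0.53923 +0.83737 +0.08967]
  R  [-0.29299 -0.28636 +0.91223]
t = (+0.12725, -0.09995, +0.84062) m
tr R = 2.539140; θ = arccos((tr R − 1)/2) = 0.692629 rad = 39.685°
axis k = ((R−Rᵀ)₃₂, (R−Rᵀ)₁₃, (R−Rᵀ)₂₁) / (2 sinθ) = (-0.294436, +0.542424, -0.786818)
rvec = θ·k = (-0.203935, +0.375699, -0.544973)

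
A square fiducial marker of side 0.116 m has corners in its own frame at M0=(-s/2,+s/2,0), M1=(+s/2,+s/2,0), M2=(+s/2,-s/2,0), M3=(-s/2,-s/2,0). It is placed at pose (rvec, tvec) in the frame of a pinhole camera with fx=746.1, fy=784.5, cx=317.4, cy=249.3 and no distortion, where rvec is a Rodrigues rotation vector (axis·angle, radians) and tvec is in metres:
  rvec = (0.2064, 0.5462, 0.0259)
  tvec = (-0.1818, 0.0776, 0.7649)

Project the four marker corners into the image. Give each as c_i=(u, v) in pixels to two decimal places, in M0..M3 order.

Intrinsics K: fx=746.1, fy=784.5, cx=317.4, cy=249.3
Marker side s = 0.116 m; corners in marker frame (Z=0):
  M0 = (-0.0580, +0.0580, 0)
  M1 = (+0.0580, +0.0580, 0)
  M2 = (+0.0580, -0.0580, 0)
  M3 = (-0.0580, -0.0580, 0)
rvec = (0.2064, 0.5462, 0.0259), |rvec| = θ = 0.58447 rad = 33.488°
Rodrigues: sinθ=0.55176, 1−cosθ=0.16600; R = I + sinθ·[k]× + (1−cosθ)·[k]×²:
    [+0.85471 +0.03033 +0.51823]
    [+0.07923 +0.97897 -0.18797]
    [-0.51303 +0.20172 +0.83433]
t = (-0.1818, 0.0776, 0.7649) m
M0: Pc = R·M0+t = (-0.22961, +0.12978, +0.80636); u = 746.1·(-0.22961)/0.80636 + 317.4 = 104.9444, v = 784.5·(+0.12978)/0.80636 + 249.3 = 375.5673
M1: Pc = R·M1+t = (-0.13047, +0.13898, +0.74684); u = 746.1·(-0.13047)/0.74684 + 317.4 = 187.0621, v = 784.5·(+0.13898)/0.74684 + 249.3 = 395.2831
M2: Pc = R·M2+t = (-0.13399, +0.02542, +0.72344); u = 746.1·(-0.13399)/0.72344 + 317.4 = 179.2177, v = 784.5·(+0.02542)/0.72344 + 249.3 = 276.8599
M3: Pc = R·M3+t = (-0.23313, +0.01622, +0.78296); u = 746.1·(-0.23313)/0.78296 + 317.4 = 95.2421, v = 784.5·(+0.01622)/0.78296 + 249.3 = 265.5561

c0=(104.94, 375.57) c1=(187.06, 395.28) c2=(179.22, 276.86) c3=(95.24, 265.56)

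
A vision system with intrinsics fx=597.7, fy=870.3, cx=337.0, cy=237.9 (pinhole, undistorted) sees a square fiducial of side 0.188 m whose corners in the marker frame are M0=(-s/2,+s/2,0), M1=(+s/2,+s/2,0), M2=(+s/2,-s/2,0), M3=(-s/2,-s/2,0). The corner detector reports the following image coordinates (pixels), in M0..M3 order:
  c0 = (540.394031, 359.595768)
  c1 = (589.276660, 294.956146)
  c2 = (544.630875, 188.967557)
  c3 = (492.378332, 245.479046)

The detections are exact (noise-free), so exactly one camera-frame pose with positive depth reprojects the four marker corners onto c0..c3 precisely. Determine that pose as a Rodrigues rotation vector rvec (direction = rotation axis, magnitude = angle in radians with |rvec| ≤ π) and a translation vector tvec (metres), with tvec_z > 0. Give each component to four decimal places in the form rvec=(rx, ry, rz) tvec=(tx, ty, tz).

rvec=(-0.1469, -0.5052, -0.5350) tvec=(0.4370, 0.0485, 1.2705)

Intrinsics K: fx=597.7, fy=870.3, cx=337.0, cy=237.9
Marker side s = 0.188 m; corners in marker frame (Z=0):
  M0 = (-0.0940, +0.0940, 0)
  M1 = (+0.0940, +0.0940, 0)
  M2 = (+0.0940, -0.0940, 0)
  M3 = (-0.0940, -0.0940, 0)
Detected image corners:
  c0 = (540.394031, 359.595768) px
  c1 = (589.276660, 294.956146) px
  c2 = (544.630875, 188.967557) px
  c3 = (492.378332, 245.479046) px
Planar DLT: solve 8×8 A·h = b for H (H[2,2]=1):
  H  [+480.69488 +244.14411 +542.59101]
  H  [-215.79245 +583.60374 +271.11806]
  H  [+0.39086 -0.00363 +1.00000]
B = K⁻¹H; ‖b₁‖=0.787113, ‖b₂‖=0.787113; λ = 2/(‖b₁‖+‖b₂‖) = 1.270466, sign → tz>0 ⇒ λ=+1.270466
r₁ = λ·B[:,0] = (+0.74178,-0.45075,+0.49657); r₂ = λ·B[:,1] = (+0.52155,+0.85321,-0.00461)
r₃ = r₁×r₂ = (-0.42160,+0.26241,+0.86798); SVD([r₁ r₂ r₃]) → R = UVᵀ:
  R  [+0.74178 +0.52155 -0.42160]
  R  [-0.45075 +0.85321 +0.26241]
  R  [+0.49657 -0.00461 +0.86798]
t = (+0.43700, +0.04849, +1.27047) m
tr R = 2.462973; θ = arccos((tr R − 1)/2) = 0.750297 rad = 42.989°
axis k = ((R−Rᵀ)₃₂, (R−Rᵀ)₁₃, (R−Rᵀ)₂₁) / (2 sinθ) = (-0.195805, -0.673286, -0.712984)
rvec = θ·k = (-0.146912, -0.505164, -0.534950)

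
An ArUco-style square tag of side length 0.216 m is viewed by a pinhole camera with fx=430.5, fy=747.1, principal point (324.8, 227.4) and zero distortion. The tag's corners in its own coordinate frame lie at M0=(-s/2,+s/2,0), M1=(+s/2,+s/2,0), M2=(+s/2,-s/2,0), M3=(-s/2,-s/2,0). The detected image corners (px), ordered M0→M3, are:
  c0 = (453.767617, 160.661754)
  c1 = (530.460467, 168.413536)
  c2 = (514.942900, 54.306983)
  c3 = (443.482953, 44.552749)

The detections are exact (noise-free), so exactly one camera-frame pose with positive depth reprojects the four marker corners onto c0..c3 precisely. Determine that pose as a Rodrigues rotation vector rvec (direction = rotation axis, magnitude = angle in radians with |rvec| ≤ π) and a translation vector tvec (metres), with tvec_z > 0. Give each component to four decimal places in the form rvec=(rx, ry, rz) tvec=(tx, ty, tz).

Intrinsics K: fx=430.5, fy=747.1, cx=324.8, cy=227.4
Marker side s = 0.216 m; corners in marker frame (Z=0):
  M0 = (-0.1080, +0.1080, 0)
  M1 = (+0.1080, +0.1080, 0)
  M2 = (+0.1080, -0.1080, 0)
  M3 = (-0.1080, -0.1080, 0)
Detected image corners:
  c0 = (453.767617, 160.661754) px
  c1 = (530.460467, 168.413536) px
  c2 = (514.942900, 54.306983) px
  c3 = (443.482953, 44.552749) px
Planar DLT: solve 8×8 A·h = b for H (H[2,2]=1):
  H  [+394.37385 -108.00261 +485.84999]
  H  [+52.12449 +495.87394 +104.88575]
  H  [+0.10682 -0.34565 +1.00000]
B = K⁻¹H; ‖b₁‖=0.843114, ‖b₂‖=0.843114; λ = 2/(‖b₁‖+‖b₂‖) = 1.186080, sign → tz>0 ⇒ λ=+1.186080
r₁ = λ·B[:,0] = (+0.99096,+0.04419,+0.12670); r₂ = λ·B[:,1] = (+0.01175,+0.91202,-0.40997)
r₃ = r₁×r₂ = (-0.13367,+0.40775,+0.90326); SVD([r₁ r₂ r₃]) → R = UVᵀ:
  R  [+0.99096 +0.01175 -0.13367]
  R  [+0.04419 +0.91202 +0.40775]
  R  [+0.12670 -0.40997 +0.90326]
t = (+0.44371, -0.19450, +1.18608) m
tr R = 2.806237; θ = arccos((tr R − 1)/2) = 0.443819 rad = 25.429°
axis k = ((R−Rᵀ)₃₂, (R−Rᵀ)₁₃, (R−Rᵀ)₂₁) / (2 sinθ) = (-0.952183, -0.303183, +0.037772)
rvec = θ·k = (-0.422597, -0.134558, +0.016764)

rvec=(-0.4226, -0.1346, 0.0168) tvec=(0.4437, -0.1945, 1.1861)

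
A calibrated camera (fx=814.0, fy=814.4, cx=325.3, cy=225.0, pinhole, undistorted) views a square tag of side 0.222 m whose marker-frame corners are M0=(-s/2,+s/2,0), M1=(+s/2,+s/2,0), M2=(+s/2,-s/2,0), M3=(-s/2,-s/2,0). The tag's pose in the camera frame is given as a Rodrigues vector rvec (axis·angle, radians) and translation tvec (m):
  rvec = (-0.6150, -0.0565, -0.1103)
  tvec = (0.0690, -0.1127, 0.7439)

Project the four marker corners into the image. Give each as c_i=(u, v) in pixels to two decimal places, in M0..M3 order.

Intrinsics K: fx=814.0, fy=814.4, cx=325.3, cy=225.0
Marker side s = 0.222 m; corners in marker frame (Z=0):
  M0 = (-0.1110, +0.1110, 0)
  M1 = (+0.1110, +0.1110, 0)
  M2 = (+0.1110, -0.1110, 0)
  M3 = (-0.1110, -0.1110, 0)
rvec = (-0.6150, -0.0565, -0.1103), |rvec| = θ = 0.62736 rad = 35.945°
Rodrigues: sinθ=0.58701, 1−cosθ=0.19042; R = I + sinθ·[k]× + (1−cosθ)·[k]×²:
    [+0.99257 +0.12002 -0.02005]
    [-0.08639 +0.81112 +0.57846]
    [+0.08569 -0.57243 +0.81546]
t = (0.0690, -0.1127, 0.7439) m
M0: Pc = R·M0+t = (-0.02785, -0.01308, +0.67085); u = 814.0·(-0.02785)/0.67085 + 325.3 = 291.5031, v = 814.4·(-0.01308)/0.67085 + 225.0 = 209.1265
M1: Pc = R·M1+t = (+0.19250, -0.03226, +0.68987); u = 814.0·(+0.19250)/0.68987 + 325.3 = 552.4331, v = 814.4·(-0.03226)/0.68987 + 225.0 = 186.9225
M2: Pc = R·M2+t = (+0.16585, -0.21232, +0.81695); u = 814.0·(+0.16585)/0.81695 + 325.3 = 490.5543, v = 814.4·(-0.21232)/0.81695 + 225.0 = 13.3385
M3: Pc = R·M3+t = (-0.05450, -0.19314, +0.79793); u = 814.0·(-0.05450)/0.79793 + 325.3 = 269.7053, v = 814.4·(-0.19314)/0.79793 + 225.0 = 27.8681

c0=(291.50, 209.13) c1=(552.43, 186.92) c2=(490.55, 13.34) c3=(269.71, 27.87)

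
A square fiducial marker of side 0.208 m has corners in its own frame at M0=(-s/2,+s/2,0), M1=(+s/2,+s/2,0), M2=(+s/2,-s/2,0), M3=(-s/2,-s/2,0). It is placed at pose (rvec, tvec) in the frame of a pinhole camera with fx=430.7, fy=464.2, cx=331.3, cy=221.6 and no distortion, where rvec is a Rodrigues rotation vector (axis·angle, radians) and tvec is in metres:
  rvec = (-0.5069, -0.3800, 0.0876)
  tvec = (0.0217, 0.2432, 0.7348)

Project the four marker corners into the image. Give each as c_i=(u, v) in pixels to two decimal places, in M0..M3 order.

c0=(282.56, 447.32) c1=(402.77, 449.04) c2=(392.67, 318.18) c3=(287.81, 304.62)

Intrinsics K: fx=430.7, fy=464.2, cx=331.3, cy=221.6
Marker side s = 0.208 m; corners in marker frame (Z=0):
  M0 = (-0.1040, +0.1040, 0)
  M1 = (+0.1040, +0.1040, 0)
  M2 = (+0.1040, -0.1040, 0)
  M3 = (-0.1040, -0.1040, 0)
rvec = (-0.5069, -0.3800, 0.0876), |rvec| = θ = 0.63955 rad = 36.643°
Rodrigues: sinθ=0.59683, 1−cosθ=0.19763; R = I + sinθ·[k]× + (1−cosθ)·[k]×²:
    [+0.92652 +0.01132 -0.37608]
    [+0.17482 +0.87214 +0.45696]
    [+0.33316 -0.48913 +0.80607]
t = (0.0217, 0.2432, 0.7348) m
M0: Pc = R·M0+t = (-0.07348, +0.31572, +0.64928); u = 430.7·(-0.07348)/0.64928 + 331.3 = 282.5569, v = 464.2·(+0.31572)/0.64928 + 221.6 = 447.3228
M1: Pc = R·M1+t = (+0.11924, +0.35208, +0.71858); u = 430.7·(+0.11924)/0.71858 + 331.3 = 402.7671, v = 464.2·(+0.35208)/0.71858 + 221.6 = 449.0449
M2: Pc = R·M2+t = (+0.11688, +0.17068, +0.82032); u = 430.7·(+0.11688)/0.82032 + 331.3 = 392.6669, v = 464.2·(+0.17068)/0.82032 + 221.6 = 318.1835
M3: Pc = R·M3+t = (-0.07584, +0.13432, +0.75102); u = 430.7·(-0.07584)/0.75102 + 331.3 = 287.8093, v = 464.2·(+0.13432)/0.75102 + 221.6 = 304.6198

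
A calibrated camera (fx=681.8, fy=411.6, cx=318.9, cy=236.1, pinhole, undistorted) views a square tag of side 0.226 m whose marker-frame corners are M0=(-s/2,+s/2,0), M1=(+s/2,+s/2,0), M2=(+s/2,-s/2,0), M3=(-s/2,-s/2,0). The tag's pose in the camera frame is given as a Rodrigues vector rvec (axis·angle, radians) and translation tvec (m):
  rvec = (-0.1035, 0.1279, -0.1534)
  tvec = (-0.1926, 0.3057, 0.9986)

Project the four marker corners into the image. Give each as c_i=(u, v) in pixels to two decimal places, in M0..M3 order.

Intrinsics K: fx=681.8, fy=411.6, cx=318.9, cy=236.1
Marker side s = 0.226 m; corners in marker frame (Z=0):
  M0 = (-0.1130, +0.1130, 0)
  M1 = (+0.1130, +0.1130, 0)
  M2 = (+0.1130, -0.1130, 0)
  M3 = (-0.1130, -0.1130, 0)
rvec = (-0.1035, 0.1279, -0.1534), |rvec| = θ = 0.22495 rad = 12.889°
Rodrigues: sinθ=0.22306, 1−cosθ=0.02519; R = I + sinθ·[k]× + (1−cosθ)·[k]×²:
    [+0.98014 +0.14552 +0.13473]
    [-0.15870 +0.98295 +0.09286]
    [-0.11892 -0.11240 +0.98652]
t = (-0.1926, 0.3057, 0.9986) m
M0: Pc = R·M0+t = (-0.28691, +0.43471, +0.99934); u = 681.8·(-0.28691)/0.99934 + 318.9 = 123.1535, v = 411.6·(+0.43471)/0.99934 + 236.1 = 415.1439
M1: Pc = R·M1+t = (-0.06540, +0.39884, +0.97246); u = 681.8·(-0.06540)/0.97246 + 318.9 = 273.0471, v = 411.6·(+0.39884)/0.97246 + 236.1 = 404.9115
M2: Pc = R·M2+t = (-0.09829, +0.17669, +0.99786); u = 681.8·(-0.09829)/0.99786 + 318.9 = 251.7438, v = 411.6·(+0.17669)/0.99786 + 236.1 = 308.9828
M3: Pc = R·M3+t = (-0.31980, +0.21256, +1.02474); u = 681.8·(-0.31980)/1.02474 + 318.9 = 106.1246, v = 411.6·(+0.21256)/1.02474 + 236.1 = 321.4775

c0=(123.15, 415.14) c1=(273.05, 404.91) c2=(251.74, 308.98) c3=(106.12, 321.48)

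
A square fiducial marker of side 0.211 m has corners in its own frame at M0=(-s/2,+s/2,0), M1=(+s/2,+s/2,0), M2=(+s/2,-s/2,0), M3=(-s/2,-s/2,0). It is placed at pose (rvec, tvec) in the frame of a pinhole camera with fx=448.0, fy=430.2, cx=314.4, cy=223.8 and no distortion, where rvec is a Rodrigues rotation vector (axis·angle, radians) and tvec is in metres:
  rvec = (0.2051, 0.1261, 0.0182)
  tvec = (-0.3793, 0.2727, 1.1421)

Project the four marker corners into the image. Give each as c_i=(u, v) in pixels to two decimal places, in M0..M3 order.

Intrinsics K: fx=448.0, fy=430.2, cx=314.4, cy=223.8
Marker side s = 0.211 m; corners in marker frame (Z=0):
  M0 = (-0.1055, +0.1055, 0)
  M1 = (+0.1055, +0.1055, 0)
  M2 = (+0.1055, -0.1055, 0)
  M3 = (-0.1055, -0.1055, 0)
rvec = (0.2051, 0.1261, 0.0182), |rvec| = θ = 0.24145 rad = 13.834°
Rodrigues: sinθ=0.23911, 1−cosθ=0.02901; R = I + sinθ·[k]× + (1−cosθ)·[k]×²:
    [+0.99192 -0.00515 +0.12674]
    [+0.03089 +0.97890 -0.20197]
    [-0.12302 +0.20425 +0.97116]
t = (-0.3793, 0.2727, 1.1421) m
M0: Pc = R·M0+t = (-0.48449, +0.37272, +1.17663); u = 448.0·(-0.48449)/1.17663 + 314.4 = 129.9302, v = 430.2·(+0.37272)/1.17663 + 223.8 = 360.0726
M1: Pc = R·M1+t = (-0.27520, +0.37923, +1.15067); u = 448.0·(-0.27520)/1.15067 + 314.4 = 207.2557, v = 430.2·(+0.37923)/1.15067 + 223.8 = 365.5837
M2: Pc = R·M2+t = (-0.27411, +0.17268, +1.10757); u = 448.0·(-0.27411)/1.10757 + 314.4 = 203.5264, v = 430.2·(+0.17268)/1.10757 + 223.8 = 290.8737
M3: Pc = R·M3+t = (-0.48340, +0.16617, +1.13353); u = 448.0·(-0.48340)/1.13353 + 314.4 = 123.3463, v = 430.2·(+0.16617)/1.13353 + 223.8 = 286.8639

c0=(129.93, 360.07) c1=(207.26, 365.58) c2=(203.53, 290.87) c3=(123.35, 286.86)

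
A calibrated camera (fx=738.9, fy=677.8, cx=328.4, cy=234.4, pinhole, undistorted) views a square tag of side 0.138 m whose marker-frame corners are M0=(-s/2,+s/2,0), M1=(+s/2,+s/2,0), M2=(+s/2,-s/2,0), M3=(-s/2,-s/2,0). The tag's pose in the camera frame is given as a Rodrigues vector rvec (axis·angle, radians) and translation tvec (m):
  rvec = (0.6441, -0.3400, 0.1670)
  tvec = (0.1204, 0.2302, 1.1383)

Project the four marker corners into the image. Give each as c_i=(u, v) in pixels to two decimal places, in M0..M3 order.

c0=(353.05, 399.94) c1=(431.07, 396.78) c2=(461.36, 342.31) c3=(379.14, 343.18)

Intrinsics K: fx=738.9, fy=677.8, cx=328.4, cy=234.4
Marker side s = 0.138 m; corners in marker frame (Z=0):
  M0 = (-0.0690, +0.0690, 0)
  M1 = (+0.0690, +0.0690, 0)
  M2 = (+0.0690, -0.0690, 0)
  M3 = (-0.0690, -0.0690, 0)
rvec = (0.6441, -0.3400, 0.1670), |rvec| = θ = 0.74723 rad = 42.813°
Rodrigues: sinθ=0.67961, 1−cosθ=0.26643; R = I + sinθ·[k]× + (1−cosθ)·[k]×²:
    [+0.93153 -0.25638 -0.25791]
    [+0.04739 +0.78873 -0.61291]
    [+0.36056 +0.55872 +0.74688]
t = (0.1204, 0.2302, 1.1383) m
M0: Pc = R·M0+t = (+0.03843, +0.28135, +1.15197); u = 738.9·(+0.03843)/1.15197 + 328.4 = 353.0523, v = 677.8·(+0.28135)/1.15197 + 234.4 = 399.9428
M1: Pc = R·M1+t = (+0.16699, +0.28789, +1.20173); u = 738.9·(+0.16699)/1.20173 + 328.4 = 431.0732, v = 677.8·(+0.28789)/1.20173 + 234.4 = 396.7773
M2: Pc = R·M2+t = (+0.20237, +0.17905, +1.12463); u = 738.9·(+0.20237)/1.12463 + 328.4 = 461.3582, v = 677.8·(+0.17905)/1.12463 + 234.4 = 342.3098
M3: Pc = R·M3+t = (+0.07381, +0.17251, +1.07487); u = 738.9·(+0.07381)/1.07487 + 328.4 = 379.1426, v = 677.8·(+0.17251)/1.07487 + 234.4 = 343.1811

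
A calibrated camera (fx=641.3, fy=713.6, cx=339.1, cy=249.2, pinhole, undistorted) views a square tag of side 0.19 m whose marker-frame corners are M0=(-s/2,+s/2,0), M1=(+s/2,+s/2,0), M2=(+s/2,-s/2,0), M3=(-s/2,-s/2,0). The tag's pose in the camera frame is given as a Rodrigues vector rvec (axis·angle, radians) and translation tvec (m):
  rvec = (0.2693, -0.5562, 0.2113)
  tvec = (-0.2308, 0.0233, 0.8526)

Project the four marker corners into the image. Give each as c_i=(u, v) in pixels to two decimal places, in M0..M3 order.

c0=(76.77, 337.28) c1=(215.70, 345.66) c2=(247.54, 205.29) c3=(106.30, 177.93)

Intrinsics K: fx=641.3, fy=713.6, cx=339.1, cy=249.2
Marker side s = 0.19 m; corners in marker frame (Z=0):
  M0 = (-0.0950, +0.0950, 0)
  M1 = (+0.0950, +0.0950, 0)
  M2 = (+0.0950, -0.0950, 0)
  M3 = (-0.0950, -0.0950, 0)
rvec = (0.2693, -0.5562, 0.2113), |rvec| = θ = 0.65309 rad = 37.419°
Rodrigues: sinθ=0.60764, 1−cosθ=0.20579; R = I + sinθ·[k]× + (1−cosθ)·[k]×²:
    [+0.82920 -0.26886 -0.49004]
    [+0.12433 +0.94347 -0.30726]
    [+0.54495 +0.19386 +0.81575]
t = (-0.2308, 0.0233, 0.8526) m
M0: Pc = R·M0+t = (-0.33512, +0.10112, +0.81925); u = 641.3·(-0.33512)/0.81925 + 339.1 = 76.7736, v = 713.6·(+0.10112)/0.81925 + 249.2 = 337.2785
M1: Pc = R·M1+t = (-0.17757, +0.12474, +0.92279); u = 641.3·(-0.17757)/0.92279 + 339.1 = 215.6972, v = 713.6·(+0.12474)/0.92279 + 249.2 = 345.6632
M2: Pc = R·M2+t = (-0.12648, -0.05452, +0.88595); u = 641.3·(-0.12648)/0.88595 + 339.1 = 247.5443, v = 713.6·(-0.05452)/0.88595 + 249.2 = 205.2877
M3: Pc = R·M3+t = (-0.28403, -0.07814, +0.78241); u = 641.3·(-0.28403)/0.78241 + 339.1 = 106.2951, v = 713.6·(-0.07814)/0.78241 + 249.2 = 177.9318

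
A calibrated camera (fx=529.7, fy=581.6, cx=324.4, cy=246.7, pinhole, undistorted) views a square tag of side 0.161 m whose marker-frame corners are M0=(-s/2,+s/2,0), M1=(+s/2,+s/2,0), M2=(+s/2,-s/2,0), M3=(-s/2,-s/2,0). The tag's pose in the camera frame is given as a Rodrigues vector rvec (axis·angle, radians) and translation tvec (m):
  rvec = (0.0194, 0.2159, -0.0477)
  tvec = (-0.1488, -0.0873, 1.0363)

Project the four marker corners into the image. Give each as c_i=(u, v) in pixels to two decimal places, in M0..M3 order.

Intrinsics K: fx=529.7, fy=581.6, cx=324.4, cy=246.7
Marker side s = 0.161 m; corners in marker frame (Z=0):
  M0 = (-0.0805, +0.0805, 0)
  M1 = (+0.0805, +0.0805, 0)
  M2 = (+0.0805, -0.0805, 0)
  M3 = (-0.0805, -0.0805, 0)
rvec = (0.0194, 0.2159, -0.0477), |rvec| = θ = 0.22196 rad = 12.717°
Rodrigues: sinθ=0.22014, 1−cosθ=0.02453; R = I + sinθ·[k]× + (1−cosθ)·[k]×²:
    [+0.97566 +0.04939 +0.21367]
    [-0.04522 +0.99868 -0.02437]
    [-0.21459 +0.01411 +0.97660]
t = (-0.1488, -0.0873, 1.0363) m
M0: Pc = R·M0+t = (-0.22336, -0.00327, +1.05471); u = 529.7·(-0.22336)/1.05471 + 324.4 = 212.2215, v = 581.6·(-0.00327)/1.05471 + 246.7 = 244.8991
M1: Pc = R·M1+t = (-0.06628, -0.01055, +1.02016); u = 529.7·(-0.06628)/1.02016 + 324.4 = 289.9836, v = 581.6·(-0.01055)/1.02016 + 246.7 = 240.6872
M2: Pc = R·M2+t = (-0.07424, -0.17133, +1.01789); u = 529.7·(-0.07424)/1.01789 + 324.4 = 285.7683, v = 581.6·(-0.17133)/1.01789 + 246.7 = 148.8033
M3: Pc = R·M3+t = (-0.23132, -0.16405, +1.05244); u = 529.7·(-0.23132)/1.05244 + 324.4 = 207.9767, v = 581.6·(-0.16405)/1.05244 + 246.7 = 156.0407

c0=(212.22, 244.90) c1=(289.98, 240.69) c2=(285.77, 148.80) c3=(207.98, 156.04)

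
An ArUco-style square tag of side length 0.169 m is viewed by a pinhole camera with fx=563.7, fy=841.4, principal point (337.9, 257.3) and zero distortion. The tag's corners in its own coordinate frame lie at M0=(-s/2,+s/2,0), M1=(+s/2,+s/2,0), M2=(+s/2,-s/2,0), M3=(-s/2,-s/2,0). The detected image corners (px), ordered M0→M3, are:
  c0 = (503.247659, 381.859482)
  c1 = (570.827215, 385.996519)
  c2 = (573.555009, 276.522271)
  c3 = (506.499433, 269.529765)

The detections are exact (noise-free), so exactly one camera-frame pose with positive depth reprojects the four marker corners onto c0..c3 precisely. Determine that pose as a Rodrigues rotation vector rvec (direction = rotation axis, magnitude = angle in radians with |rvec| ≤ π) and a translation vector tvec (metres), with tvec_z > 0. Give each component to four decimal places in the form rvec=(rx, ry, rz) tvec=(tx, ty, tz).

Intrinsics K: fx=563.7, fy=841.4, cx=337.9, cy=257.3
Marker side s = 0.169 m; corners in marker frame (Z=0):
  M0 = (-0.0845, +0.0845, 0)
  M1 = (+0.0845, +0.0845, 0)
  M2 = (+0.0845, -0.0845, 0)
  M3 = (-0.0845, -0.0845, 0)
Detected image corners:
  c0 = (503.247659, 381.859482) px
  c1 = (570.827215, 385.996519) px
  c2 = (573.555009, 276.522271) px
  c3 = (506.499433, 269.529765) px
Planar DLT: solve 8×8 A·h = b for H (H[2,2]=1):
  H  [+481.43012 -38.78321 +538.97619]
  H  [+83.64629 +643.23711 +328.32960]
  H  [+0.15432 -0.03920 +1.00000]
B = K⁻¹H; ‖b₁‖=0.778781, ‖b₂‖=0.778781; λ = 2/(‖b₁‖+‖b₂‖) = 1.284059, sign → tz>0 ⇒ λ=+1.284059
r₁ = λ·B[:,0] = (+0.97787,+0.06706,+0.19816); r₂ = λ·B[:,1] = (-0.05817,+0.99704,-0.05034)
r₃ = r₁×r₂ = (-0.20094,+0.03770,+0.97888); SVD([r₁ r₂ r₃]) → R = UVᵀ:
  R  [+0.97787 -0.05817 -0.20094]
  R  [+0.06706 +0.99704 +0.03770]
  R  [+0.19816 -0.05034 +0.97888]
t = (+0.45803, +0.10840, +1.28406) m
tr R = 2.953788; θ = arccos((tr R − 1)/2) = 0.215387 rad = 12.341°
axis k = ((R−Rᵀ)₃₂, (R−Rᵀ)₁₃, (R−Rᵀ)₂₁) / (2 sinθ) = (-0.205963, -0.933678, +0.292960)
rvec = θ·k = (-0.044362, -0.201102, +0.063100)

rvec=(-0.0444, -0.2011, 0.0631) tvec=(0.4580, 0.1084, 1.2841)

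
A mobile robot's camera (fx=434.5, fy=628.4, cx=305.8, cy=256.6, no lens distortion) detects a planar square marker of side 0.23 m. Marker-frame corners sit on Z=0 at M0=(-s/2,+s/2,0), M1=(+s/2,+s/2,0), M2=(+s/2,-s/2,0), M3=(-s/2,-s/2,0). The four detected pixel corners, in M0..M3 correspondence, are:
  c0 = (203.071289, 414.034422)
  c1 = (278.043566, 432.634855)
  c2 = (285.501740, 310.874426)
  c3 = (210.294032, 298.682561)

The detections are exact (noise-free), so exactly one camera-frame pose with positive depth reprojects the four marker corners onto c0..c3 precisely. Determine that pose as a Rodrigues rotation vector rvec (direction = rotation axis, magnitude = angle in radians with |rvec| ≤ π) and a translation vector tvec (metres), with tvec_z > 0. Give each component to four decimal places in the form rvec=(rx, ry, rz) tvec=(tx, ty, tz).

rvec=(-0.0238, 0.2880, 0.0857) tvec=(-0.1754, 0.2077, 1.2175)

Intrinsics K: fx=434.5, fy=628.4, cx=305.8, cy=256.6
Marker side s = 0.23 m; corners in marker frame (Z=0):
  M0 = (-0.1150, +0.1150, 0)
  M1 = (+0.1150, +0.1150, 0)
  M2 = (+0.1150, -0.1150, 0)
  M3 = (-0.1150, -0.1150, 0)
Detected image corners:
  c0 = (203.071289, 414.034422) px
  c1 = (278.043566, 432.634855) px
  c2 = (285.501740, 310.874426) px
  c3 = (210.294032, 298.682561) px
Planar DLT: solve 8×8 A·h = b for H (H[2,2]=1):
  H  [+269.37243 -34.15447 +243.22197]
  H  [-18.20024 +511.72817 +363.78667]
  H  [-0.23382 -0.00923 +1.00000]
B = K⁻¹H; ‖b₁‖=0.821326, ‖b₂‖=0.821326; λ = 2/(‖b₁‖+‖b₂‖) = 1.217543, sign → tz>0 ⇒ λ=+1.217543
r₁ = λ·B[:,0] = (+0.95519,+0.08099,-0.28469); r₂ = λ·B[:,1] = (-0.08780,+0.99607,-0.01123)
r₃ = r₁×r₂ = (+0.28266,+0.03573,+0.95855); SVD([r₁ r₂ r₃]) → R = UVᵀ:
  R  [+0.95519 -0.08780 +0.28266]
  R  [+0.08099 +0.99607 +0.03573]
  R  [-0.28469 -0.01123 +0.95855]
t = (-0.17535, +0.20768, +1.21754) m
tr R = 2.909820; θ = arccos((tr R − 1)/2) = 0.301439 rad = 17.271°
axis k = ((R−Rᵀ)₃₂, (R−Rᵀ)₁₃, (R−Rᵀ)₂₁) / (2 sinθ) = (-0.079083, +0.955481, +0.284255)
rvec = θ·k = (-0.023839, +0.288019, +0.085686)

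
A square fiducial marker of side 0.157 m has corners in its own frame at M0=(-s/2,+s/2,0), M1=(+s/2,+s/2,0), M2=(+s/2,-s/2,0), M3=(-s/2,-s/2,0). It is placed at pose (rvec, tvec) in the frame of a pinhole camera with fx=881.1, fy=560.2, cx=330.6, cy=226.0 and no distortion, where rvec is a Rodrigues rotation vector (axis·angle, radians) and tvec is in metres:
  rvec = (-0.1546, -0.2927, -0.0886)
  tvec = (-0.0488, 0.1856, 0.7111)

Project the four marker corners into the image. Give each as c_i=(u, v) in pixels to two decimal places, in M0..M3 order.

c0=(180.85, 447.65) c1=(372.80, 425.68) c2=(351.28, 303.65) c3=(163.89, 316.89)

Intrinsics K: fx=881.1, fy=560.2, cx=330.6, cy=226.0
Marker side s = 0.157 m; corners in marker frame (Z=0):
  M0 = (-0.0785, +0.0785, 0)
  M1 = (+0.0785, +0.0785, 0)
  M2 = (+0.0785, -0.0785, 0)
  M3 = (-0.0785, -0.0785, 0)
rvec = (-0.1546, -0.2927, -0.0886), |rvec| = θ = 0.34267 rad = 19.634°
Rodrigues: sinθ=0.33601, 1−cosθ=0.05814; R = I + sinθ·[k]× + (1−cosθ)·[k]×²:
    [+0.95369 +0.10928 -0.28022]
    [-0.06447 +0.98428 +0.16443]
    [+0.29379 -0.13875 +0.94575]
t = (-0.0488, 0.1856, 0.7111) m
M0: Pc = R·M0+t = (-0.11509, +0.26793, +0.67715); u = 881.1·(-0.11509)/0.67715 + 330.6 = 180.8499, v = 560.2·(+0.26793)/0.67715 + 226.0 = 447.6549
M1: Pc = R·M1+t = (+0.03464, +0.25780, +0.72327); u = 881.1·(+0.03464)/0.72327 + 330.6 = 372.8034, v = 560.2·(+0.25780)/0.72327 + 226.0 = 425.6796
M2: Pc = R·M2+t = (+0.01749, +0.10327, +0.74505); u = 881.1·(+0.01749)/0.74505 + 330.6 = 351.2794, v = 560.2·(+0.10327)/0.74505 + 226.0 = 303.6502
M3: Pc = R·M3+t = (-0.13224, +0.11340, +0.69893); u = 881.1·(-0.13224)/0.69893 + 330.6 = 163.8882, v = 560.2·(+0.11340)/0.69893 + 226.0 = 316.8874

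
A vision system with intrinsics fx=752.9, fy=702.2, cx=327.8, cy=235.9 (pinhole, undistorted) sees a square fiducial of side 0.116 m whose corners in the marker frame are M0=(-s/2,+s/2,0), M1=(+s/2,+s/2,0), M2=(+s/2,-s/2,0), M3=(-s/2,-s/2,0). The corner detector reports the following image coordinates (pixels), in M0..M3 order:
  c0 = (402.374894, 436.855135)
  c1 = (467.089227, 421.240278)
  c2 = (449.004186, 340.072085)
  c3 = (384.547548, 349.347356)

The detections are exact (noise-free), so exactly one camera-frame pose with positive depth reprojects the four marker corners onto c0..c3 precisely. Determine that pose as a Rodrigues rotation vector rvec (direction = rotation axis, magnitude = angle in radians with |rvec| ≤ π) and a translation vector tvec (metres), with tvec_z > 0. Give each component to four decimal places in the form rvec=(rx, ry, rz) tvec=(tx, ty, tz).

Intrinsics K: fx=752.9, fy=702.2, cx=327.8, cy=235.9
Marker side s = 0.116 m; corners in marker frame (Z=0):
  M0 = (-0.0580, +0.0580, 0)
  M1 = (+0.0580, +0.0580, 0)
  M2 = (+0.0580, -0.0580, 0)
  M3 = (-0.0580, -0.0580, 0)
Detected image corners:
  c0 = (402.374894, 436.855135) px
  c1 = (467.089227, 421.240278) px
  c2 = (449.004186, 340.072085) px
  c3 = (384.547548, 349.347356) px
Planar DLT: solve 8×8 A·h = b for H (H[2,2]=1):
  H  [+819.70137 +67.08612 +426.80338]
  H  [+131.97570 +646.33658 +386.15174]
  H  [+0.61759 -0.20610 +1.00000]
B = K⁻¹H; ‖b₁‖=1.026613, ‖b₂‖=1.026613; λ = 2/(‖b₁‖+‖b₂‖) = 0.974077, sign → tz>0 ⇒ λ=+0.974077
r₁ = λ·B[:,0] = (+0.79858,-0.01902,+0.60158); r₂ = λ·B[:,1] = (+0.17420,+0.96403,-0.20076)
r₃ = r₁×r₂ = (-0.57612,+0.26512,+0.77317); SVD([r₁ r₂ r₃]) → R = UVᵀ:
  R  [+0.79858 +0.17420 -0.57612]
  R  [-0.01902 +0.96403 +0.26512]
  R  [+0.60158 -0.20076 +0.77317]
t = (+0.12809, +0.20843, +0.97408) m
tr R = 2.535781; θ = arccos((tr R − 1)/2) = 0.695255 rad = 39.835°
axis k = ((R−Rᵀ)₃₂, (R−Rᵀ)₁₃, (R−Rᵀ)₂₁) / (2 sinθ) = (-0.363636, -0.919251, -0.150821)
rvec = θ·k = (-0.252820, -0.639113, -0.104859)

rvec=(-0.2528, -0.6391, -0.1049) tvec=(0.1281, 0.2084, 0.9741)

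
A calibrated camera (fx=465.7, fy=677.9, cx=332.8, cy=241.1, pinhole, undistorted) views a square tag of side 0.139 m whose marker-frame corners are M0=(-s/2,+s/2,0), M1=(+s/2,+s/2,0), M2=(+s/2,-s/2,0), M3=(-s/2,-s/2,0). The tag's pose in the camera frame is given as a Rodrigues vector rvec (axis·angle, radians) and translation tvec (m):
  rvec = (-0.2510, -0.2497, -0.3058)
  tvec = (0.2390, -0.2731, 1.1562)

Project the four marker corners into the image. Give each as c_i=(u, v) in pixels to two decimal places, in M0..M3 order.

c0=(414.70, 126.01) c1=(463.45, 108.43) c2=(442.62, 38.48) c3=(394.37, 53.28)

Intrinsics K: fx=465.7, fy=677.9, cx=332.8, cy=241.1
Marker side s = 0.139 m; corners in marker frame (Z=0):
  M0 = (-0.0695, +0.0695, 0)
  M1 = (+0.0695, +0.0695, 0)
  M2 = (+0.0695, -0.0695, 0)
  M3 = (-0.0695, -0.0695, 0)
rvec = (-0.2510, -0.2497, -0.3058), |rvec| = θ = 0.46783 rad = 26.805°
Rodrigues: sinθ=0.45095, 1−cosθ=0.10745; R = I + sinθ·[k]× + (1−cosθ)·[k]×²:
    [+0.92348 +0.32554 -0.20301]
    [-0.26400 +0.92316 +0.27943]
    [+0.27837 -0.20446 +0.93846]
t = (0.2390, -0.2731, 1.1562) m
M0: Pc = R·M0+t = (+0.19744, -0.19059, +1.12264); u = 465.7·(+0.19744)/1.12264 + 332.8 = 414.7042, v = 677.9·(-0.19059)/1.12264 + 241.1 = 126.0120
M1: Pc = R·M1+t = (+0.32581, -0.22729, +1.16134); u = 465.7·(+0.32581)/1.16134 + 332.8 = 463.4495, v = 677.9·(-0.22729)/1.16134 + 241.1 = 108.4265
M2: Pc = R·M2+t = (+0.28056, -0.35561, +1.18976); u = 465.7·(+0.28056)/1.18976 + 332.8 = 442.6169, v = 677.9·(-0.35561)/1.18976 + 241.1 = 38.4819
M3: Pc = R·M3+t = (+0.15219, -0.31891, +1.15106); u = 465.7·(+0.15219)/1.15106 + 332.8 = 394.3748, v = 677.9·(-0.31891)/1.15106 + 241.1 = 53.2820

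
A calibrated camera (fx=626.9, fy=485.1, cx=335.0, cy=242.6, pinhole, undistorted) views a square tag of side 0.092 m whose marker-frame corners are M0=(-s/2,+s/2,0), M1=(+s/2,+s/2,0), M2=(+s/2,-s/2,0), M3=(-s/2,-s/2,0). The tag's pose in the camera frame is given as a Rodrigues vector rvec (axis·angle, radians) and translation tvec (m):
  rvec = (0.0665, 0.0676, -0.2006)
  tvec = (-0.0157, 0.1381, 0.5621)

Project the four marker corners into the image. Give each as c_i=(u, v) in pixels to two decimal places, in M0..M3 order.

Intrinsics K: fx=626.9, fy=485.1, cx=335.0, cy=242.6
Marker side s = 0.092 m; corners in marker frame (Z=0):
  M0 = (-0.0460, +0.0460, 0)
  M1 = (+0.0460, +0.0460, 0)
  M2 = (+0.0460, -0.0460, 0)
  M3 = (-0.0460, -0.0460, 0)
rvec = (0.0665, 0.0676, -0.2006), |rvec| = θ = 0.22188 rad = 12.713°
Rodrigues: sinθ=0.22007, 1−cosθ=0.02452; R = I + sinθ·[k]× + (1−cosθ)·[k]×²:
    [+0.97769 +0.20120 +0.06040]
    [-0.19672 +0.97776 -0.07271]
    [-0.07369 +0.05920 +0.99552]
t = (-0.0157, 0.1381, 0.5621) m
M0: Pc = R·M0+t = (-0.05142, +0.19213, +0.56821); u = 626.9·(-0.05142)/0.56821 + 335.0 = 278.2708, v = 485.1·(+0.19213)/0.56821 + 242.6 = 406.6236
M1: Pc = R·M1+t = (+0.03853, +0.17403, +0.56143); u = 626.9·(+0.03853)/0.56143 + 335.0 = 378.0213, v = 485.1·(+0.17403)/0.56143 + 242.6 = 392.9667
M2: Pc = R·M2+t = (+0.02002, +0.08407, +0.55599); u = 626.9·(+0.02002)/0.55599 + 335.0 = 357.5718, v = 485.1·(+0.08407)/0.55599 + 242.6 = 315.9547
M3: Pc = R·M3+t = (-0.06993, +0.10217, +0.56277); u = 626.9·(-0.06993)/0.56277 + 335.0 = 257.1022, v = 485.1·(+0.10217)/0.56277 + 242.6 = 330.6715

c0=(278.27, 406.62) c1=(378.02, 392.97) c2=(357.57, 315.95) c3=(257.10, 330.67)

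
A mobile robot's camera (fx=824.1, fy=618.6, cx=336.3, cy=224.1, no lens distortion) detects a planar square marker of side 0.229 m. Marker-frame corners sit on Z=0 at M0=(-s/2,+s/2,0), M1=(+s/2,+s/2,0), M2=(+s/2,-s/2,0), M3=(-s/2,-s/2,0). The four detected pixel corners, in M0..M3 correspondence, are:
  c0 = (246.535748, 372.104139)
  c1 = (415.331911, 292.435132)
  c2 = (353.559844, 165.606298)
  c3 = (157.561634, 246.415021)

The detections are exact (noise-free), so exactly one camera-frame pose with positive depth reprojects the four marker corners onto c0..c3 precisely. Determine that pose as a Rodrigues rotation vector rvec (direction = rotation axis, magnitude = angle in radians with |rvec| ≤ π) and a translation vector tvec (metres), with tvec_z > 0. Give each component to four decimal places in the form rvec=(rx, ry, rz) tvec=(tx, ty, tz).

Intrinsics K: fx=824.1, fy=618.6, cx=336.3, cy=224.1
Marker side s = 0.229 m; corners in marker frame (Z=0):
  M0 = (-0.1145, +0.1145, 0)
  M1 = (+0.1145, +0.1145, 0)
  M2 = (+0.1145, -0.1145, 0)
  M3 = (-0.1145, -0.1145, 0)
Detected image corners:
  c0 = (246.535748, 372.104139) px
  c1 = (415.331911, 292.435132) px
  c2 = (353.559844, 165.606298) px
  c3 = (157.561634, 246.415021) px
Planar DLT: solve 8×8 A·h = b for H (H[2,2]=1):
  H  [+879.86812 +482.16185 +298.62555]
  H  [-270.41769 +693.72697 +271.59937]
  H  [+0.29657 +0.52870 +1.00000]
B = K⁻¹H; ‖b₁‖=1.131665, ‖b₂‖=1.131665; λ = 2/(‖b₁‖+‖b₂‖) = 0.883654, sign → tz>0 ⇒ λ=+0.883654
r₁ = λ·B[:,0] = (+0.83651,-0.48122,+0.26207); r₂ = λ·B[:,1] = (+0.32636,+0.82172,+0.46718)
r₃ = r₁×r₂ = (-0.44017,-0.30528,+0.84443); SVD([r₁ r₂ r₃]) → R = UVᵀ:
  R  [+0.83651 +0.32636 -0.44017]
  R  [-0.48122 +0.82172 -0.30528]
  R  [+0.26207 +0.46718 +0.84443]
t = (-0.04040, +0.06785, +0.88365) m
tr R = 2.502660; θ = arccos((tr R − 1)/2) = 0.720721 rad = 41.294°
axis k = ((R−Rᵀ)₃₂, (R−Rᵀ)₁₃, (R−Rᵀ)₂₁) / (2 sinθ) = (+0.585261, -0.532056, -0.611871)
rvec = θ·k = (+0.421810, -0.383464, -0.440988)

rvec=(0.4218, -0.3835, -0.4410) tvec=(-0.0404, 0.0679, 0.8837)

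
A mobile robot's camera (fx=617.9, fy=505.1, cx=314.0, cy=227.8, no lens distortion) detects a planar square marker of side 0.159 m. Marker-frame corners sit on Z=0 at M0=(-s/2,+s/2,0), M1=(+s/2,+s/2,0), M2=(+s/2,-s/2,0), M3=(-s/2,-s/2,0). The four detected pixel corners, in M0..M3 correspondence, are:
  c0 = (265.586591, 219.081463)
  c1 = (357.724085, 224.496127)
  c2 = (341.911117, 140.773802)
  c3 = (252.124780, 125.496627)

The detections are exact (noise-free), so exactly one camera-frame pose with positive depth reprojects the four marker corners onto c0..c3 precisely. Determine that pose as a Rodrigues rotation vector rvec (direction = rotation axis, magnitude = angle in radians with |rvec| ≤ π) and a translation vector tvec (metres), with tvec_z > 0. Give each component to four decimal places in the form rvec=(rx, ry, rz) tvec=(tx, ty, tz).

rvec=(-0.2781, -0.6777, -0.0453) tvec=(-0.0099, -0.0861, 0.8527)

Intrinsics K: fx=617.9, fy=505.1, cx=314.0, cy=227.8
Marker side s = 0.159 m; corners in marker frame (Z=0):
  M0 = (-0.0795, +0.0795, 0)
  M1 = (+0.0795, +0.0795, 0)
  M2 = (+0.0795, -0.0795, 0)
  M3 = (-0.0795, -0.0795, 0)
Detected image corners:
  c0 = (265.586591, 219.081463) px
  c1 = (357.724085, 224.496127) px
  c2 = (341.911117, 140.773802) px
  c3 = (252.124780, 125.496627) px
Planar DLT: solve 8×8 A·h = b for H (H[2,2]=1):
  H  [+794.81778 +7.14752 +306.82164]
  H  [+195.73264 +506.00001 +176.77501]
  H  [+0.73240 -0.28042 +1.00000]
B = K⁻¹H; ‖b₁‖=1.172742, ‖b₂‖=1.172742; λ = 2/(‖b₁‖+‖b₂‖) = 0.852703, sign → tz>0 ⇒ λ=+0.852703
r₁ = λ·B[:,0] = (+0.77949,+0.04878,+0.62452); r₂ = λ·B[:,1] = (+0.13138,+0.96206,-0.23911)
r₃ = r₁×r₂ = (-0.61249,+0.26843,+0.74351); SVD([r₁ r₂ r₃]) → R = UVᵀ:
  R  [+0.77949 +0.13138 -0.61249]
  R  [+0.04878 +0.96206 +0.26843]
  R  [+0.62452 -0.23911 +0.74351]
t = (-0.00991, -0.08614, +0.85270) m
tr R = 2.485057; θ = arccos((tr R − 1)/2) = 0.733959 rad = 42.053°
axis k = ((R−Rᵀ)₃₂, (R−Rᵀ)₁₃, (R−Rᵀ)₂₁) / (2 sinθ) = (-0.378872, -0.923393, -0.061658)
rvec = θ·k = (-0.278076, -0.677732, -0.045254)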